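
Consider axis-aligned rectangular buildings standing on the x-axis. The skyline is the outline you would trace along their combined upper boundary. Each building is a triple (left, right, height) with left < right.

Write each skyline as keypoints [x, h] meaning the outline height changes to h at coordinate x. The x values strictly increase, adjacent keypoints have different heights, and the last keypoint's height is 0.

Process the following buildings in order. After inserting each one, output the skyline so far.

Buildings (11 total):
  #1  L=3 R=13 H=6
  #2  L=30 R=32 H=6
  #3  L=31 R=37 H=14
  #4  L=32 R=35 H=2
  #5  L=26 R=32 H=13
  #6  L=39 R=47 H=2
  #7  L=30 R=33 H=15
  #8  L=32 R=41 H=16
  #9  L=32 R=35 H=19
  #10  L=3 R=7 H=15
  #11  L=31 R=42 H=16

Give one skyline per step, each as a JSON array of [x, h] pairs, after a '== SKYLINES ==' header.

== SKYLINES ==
[[3,6],[13,0]]
[[3,6],[13,0],[30,6],[32,0]]
[[3,6],[13,0],[30,6],[31,14],[37,0]]
[[3,6],[13,0],[30,6],[31,14],[37,0]]
[[3,6],[13,0],[26,13],[31,14],[37,0]]
[[3,6],[13,0],[26,13],[31,14],[37,0],[39,2],[47,0]]
[[3,6],[13,0],[26,13],[30,15],[33,14],[37,0],[39,2],[47,0]]
[[3,6],[13,0],[26,13],[30,15],[32,16],[41,2],[47,0]]
[[3,6],[13,0],[26,13],[30,15],[32,19],[35,16],[41,2],[47,0]]
[[3,15],[7,6],[13,0],[26,13],[30,15],[32,19],[35,16],[41,2],[47,0]]
[[3,15],[7,6],[13,0],[26,13],[30,15],[31,16],[32,19],[35,16],[42,2],[47,0]]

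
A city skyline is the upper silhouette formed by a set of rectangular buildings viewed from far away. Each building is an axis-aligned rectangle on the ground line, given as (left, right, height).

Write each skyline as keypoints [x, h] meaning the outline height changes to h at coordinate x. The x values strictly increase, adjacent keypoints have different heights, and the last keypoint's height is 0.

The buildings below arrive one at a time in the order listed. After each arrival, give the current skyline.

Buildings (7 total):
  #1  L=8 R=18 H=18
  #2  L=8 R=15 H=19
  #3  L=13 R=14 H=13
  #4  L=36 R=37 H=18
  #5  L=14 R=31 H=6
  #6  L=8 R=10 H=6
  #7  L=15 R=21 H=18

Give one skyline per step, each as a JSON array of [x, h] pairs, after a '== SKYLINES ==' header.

== SKYLINES ==
[[8,18],[18,0]]
[[8,19],[15,18],[18,0]]
[[8,19],[15,18],[18,0]]
[[8,19],[15,18],[18,0],[36,18],[37,0]]
[[8,19],[15,18],[18,6],[31,0],[36,18],[37,0]]
[[8,19],[15,18],[18,6],[31,0],[36,18],[37,0]]
[[8,19],[15,18],[21,6],[31,0],[36,18],[37,0]]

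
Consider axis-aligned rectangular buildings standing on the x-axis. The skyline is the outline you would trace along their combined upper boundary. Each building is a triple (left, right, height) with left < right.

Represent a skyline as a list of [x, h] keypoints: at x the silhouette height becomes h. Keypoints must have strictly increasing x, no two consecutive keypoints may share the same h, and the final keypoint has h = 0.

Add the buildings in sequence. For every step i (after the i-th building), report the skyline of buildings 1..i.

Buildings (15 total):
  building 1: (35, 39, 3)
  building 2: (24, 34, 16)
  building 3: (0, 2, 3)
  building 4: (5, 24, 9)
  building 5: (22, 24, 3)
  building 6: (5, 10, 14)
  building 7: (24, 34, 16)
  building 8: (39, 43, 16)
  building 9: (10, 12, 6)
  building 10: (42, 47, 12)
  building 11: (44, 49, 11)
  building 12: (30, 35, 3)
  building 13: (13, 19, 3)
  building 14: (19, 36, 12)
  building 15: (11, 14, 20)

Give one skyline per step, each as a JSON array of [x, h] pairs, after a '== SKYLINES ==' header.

== SKYLINES ==
[[35,3],[39,0]]
[[24,16],[34,0],[35,3],[39,0]]
[[0,3],[2,0],[24,16],[34,0],[35,3],[39,0]]
[[0,3],[2,0],[5,9],[24,16],[34,0],[35,3],[39,0]]
[[0,3],[2,0],[5,9],[24,16],[34,0],[35,3],[39,0]]
[[0,3],[2,0],[5,14],[10,9],[24,16],[34,0],[35,3],[39,0]]
[[0,3],[2,0],[5,14],[10,9],[24,16],[34,0],[35,3],[39,0]]
[[0,3],[2,0],[5,14],[10,9],[24,16],[34,0],[35,3],[39,16],[43,0]]
[[0,3],[2,0],[5,14],[10,9],[24,16],[34,0],[35,3],[39,16],[43,0]]
[[0,3],[2,0],[5,14],[10,9],[24,16],[34,0],[35,3],[39,16],[43,12],[47,0]]
[[0,3],[2,0],[5,14],[10,9],[24,16],[34,0],[35,3],[39,16],[43,12],[47,11],[49,0]]
[[0,3],[2,0],[5,14],[10,9],[24,16],[34,3],[39,16],[43,12],[47,11],[49,0]]
[[0,3],[2,0],[5,14],[10,9],[24,16],[34,3],[39,16],[43,12],[47,11],[49,0]]
[[0,3],[2,0],[5,14],[10,9],[19,12],[24,16],[34,12],[36,3],[39,16],[43,12],[47,11],[49,0]]
[[0,3],[2,0],[5,14],[10,9],[11,20],[14,9],[19,12],[24,16],[34,12],[36,3],[39,16],[43,12],[47,11],[49,0]]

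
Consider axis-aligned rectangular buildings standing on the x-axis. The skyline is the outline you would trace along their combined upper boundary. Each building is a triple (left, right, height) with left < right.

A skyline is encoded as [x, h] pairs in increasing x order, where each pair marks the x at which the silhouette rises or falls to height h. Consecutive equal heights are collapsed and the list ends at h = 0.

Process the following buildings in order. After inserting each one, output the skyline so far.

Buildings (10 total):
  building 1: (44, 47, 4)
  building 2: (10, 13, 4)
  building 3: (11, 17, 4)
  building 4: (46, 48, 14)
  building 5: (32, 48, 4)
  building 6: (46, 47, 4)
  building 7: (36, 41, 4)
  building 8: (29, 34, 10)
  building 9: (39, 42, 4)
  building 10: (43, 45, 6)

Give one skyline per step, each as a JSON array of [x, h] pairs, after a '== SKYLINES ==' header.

== SKYLINES ==
[[44,4],[47,0]]
[[10,4],[13,0],[44,4],[47,0]]
[[10,4],[17,0],[44,4],[47,0]]
[[10,4],[17,0],[44,4],[46,14],[48,0]]
[[10,4],[17,0],[32,4],[46,14],[48,0]]
[[10,4],[17,0],[32,4],[46,14],[48,0]]
[[10,4],[17,0],[32,4],[46,14],[48,0]]
[[10,4],[17,0],[29,10],[34,4],[46,14],[48,0]]
[[10,4],[17,0],[29,10],[34,4],[46,14],[48,0]]
[[10,4],[17,0],[29,10],[34,4],[43,6],[45,4],[46,14],[48,0]]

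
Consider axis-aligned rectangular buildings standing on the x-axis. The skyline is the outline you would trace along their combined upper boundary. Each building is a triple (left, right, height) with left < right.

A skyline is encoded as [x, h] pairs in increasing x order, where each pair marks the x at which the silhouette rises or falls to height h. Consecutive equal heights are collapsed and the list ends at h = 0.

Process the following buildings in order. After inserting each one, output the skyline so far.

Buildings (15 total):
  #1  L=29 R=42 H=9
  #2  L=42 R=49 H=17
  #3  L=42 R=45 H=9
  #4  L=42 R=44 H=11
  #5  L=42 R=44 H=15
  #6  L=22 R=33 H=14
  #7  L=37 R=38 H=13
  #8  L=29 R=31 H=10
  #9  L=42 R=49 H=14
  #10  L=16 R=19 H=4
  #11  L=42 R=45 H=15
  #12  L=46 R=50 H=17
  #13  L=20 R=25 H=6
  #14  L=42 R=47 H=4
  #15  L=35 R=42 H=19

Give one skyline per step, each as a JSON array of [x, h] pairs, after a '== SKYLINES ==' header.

== SKYLINES ==
[[29,9],[42,0]]
[[29,9],[42,17],[49,0]]
[[29,9],[42,17],[49,0]]
[[29,9],[42,17],[49,0]]
[[29,9],[42,17],[49,0]]
[[22,14],[33,9],[42,17],[49,0]]
[[22,14],[33,9],[37,13],[38,9],[42,17],[49,0]]
[[22,14],[33,9],[37,13],[38,9],[42,17],[49,0]]
[[22,14],[33,9],[37,13],[38,9],[42,17],[49,0]]
[[16,4],[19,0],[22,14],[33,9],[37,13],[38,9],[42,17],[49,0]]
[[16,4],[19,0],[22,14],[33,9],[37,13],[38,9],[42,17],[49,0]]
[[16,4],[19,0],[22,14],[33,9],[37,13],[38,9],[42,17],[50,0]]
[[16,4],[19,0],[20,6],[22,14],[33,9],[37,13],[38,9],[42,17],[50,0]]
[[16,4],[19,0],[20,6],[22,14],[33,9],[37,13],[38,9],[42,17],[50,0]]
[[16,4],[19,0],[20,6],[22,14],[33,9],[35,19],[42,17],[50,0]]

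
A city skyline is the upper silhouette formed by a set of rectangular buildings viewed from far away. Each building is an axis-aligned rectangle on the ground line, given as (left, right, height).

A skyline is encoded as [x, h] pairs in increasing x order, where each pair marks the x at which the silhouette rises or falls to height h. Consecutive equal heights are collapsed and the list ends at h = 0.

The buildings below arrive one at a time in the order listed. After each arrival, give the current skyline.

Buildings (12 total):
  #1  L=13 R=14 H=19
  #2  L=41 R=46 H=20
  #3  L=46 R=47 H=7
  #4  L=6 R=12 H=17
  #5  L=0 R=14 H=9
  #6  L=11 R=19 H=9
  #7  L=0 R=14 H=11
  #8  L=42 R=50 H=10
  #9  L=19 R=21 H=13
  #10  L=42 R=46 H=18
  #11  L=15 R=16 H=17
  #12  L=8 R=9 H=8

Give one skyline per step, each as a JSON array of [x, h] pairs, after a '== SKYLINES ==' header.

== SKYLINES ==
[[13,19],[14,0]]
[[13,19],[14,0],[41,20],[46,0]]
[[13,19],[14,0],[41,20],[46,7],[47,0]]
[[6,17],[12,0],[13,19],[14,0],[41,20],[46,7],[47,0]]
[[0,9],[6,17],[12,9],[13,19],[14,0],[41,20],[46,7],[47,0]]
[[0,9],[6,17],[12,9],[13,19],[14,9],[19,0],[41,20],[46,7],[47,0]]
[[0,11],[6,17],[12,11],[13,19],[14,9],[19,0],[41,20],[46,7],[47,0]]
[[0,11],[6,17],[12,11],[13,19],[14,9],[19,0],[41,20],[46,10],[50,0]]
[[0,11],[6,17],[12,11],[13,19],[14,9],[19,13],[21,0],[41,20],[46,10],[50,0]]
[[0,11],[6,17],[12,11],[13,19],[14,9],[19,13],[21,0],[41,20],[46,10],[50,0]]
[[0,11],[6,17],[12,11],[13,19],[14,9],[15,17],[16,9],[19,13],[21,0],[41,20],[46,10],[50,0]]
[[0,11],[6,17],[12,11],[13,19],[14,9],[15,17],[16,9],[19,13],[21,0],[41,20],[46,10],[50,0]]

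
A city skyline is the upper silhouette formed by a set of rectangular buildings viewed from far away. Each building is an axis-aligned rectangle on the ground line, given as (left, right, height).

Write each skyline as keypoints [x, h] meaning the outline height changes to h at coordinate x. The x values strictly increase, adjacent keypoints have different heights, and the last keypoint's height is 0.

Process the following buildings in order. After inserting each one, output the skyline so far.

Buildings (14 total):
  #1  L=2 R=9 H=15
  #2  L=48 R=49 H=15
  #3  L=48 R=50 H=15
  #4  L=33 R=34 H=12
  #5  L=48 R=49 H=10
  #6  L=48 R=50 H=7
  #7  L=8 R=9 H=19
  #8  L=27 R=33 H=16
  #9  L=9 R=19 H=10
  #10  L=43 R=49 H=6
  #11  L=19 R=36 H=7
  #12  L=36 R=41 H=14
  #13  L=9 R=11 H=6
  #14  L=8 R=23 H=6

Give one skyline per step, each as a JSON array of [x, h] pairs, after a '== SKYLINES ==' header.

== SKYLINES ==
[[2,15],[9,0]]
[[2,15],[9,0],[48,15],[49,0]]
[[2,15],[9,0],[48,15],[50,0]]
[[2,15],[9,0],[33,12],[34,0],[48,15],[50,0]]
[[2,15],[9,0],[33,12],[34,0],[48,15],[50,0]]
[[2,15],[9,0],[33,12],[34,0],[48,15],[50,0]]
[[2,15],[8,19],[9,0],[33,12],[34,0],[48,15],[50,0]]
[[2,15],[8,19],[9,0],[27,16],[33,12],[34,0],[48,15],[50,0]]
[[2,15],[8,19],[9,10],[19,0],[27,16],[33,12],[34,0],[48,15],[50,0]]
[[2,15],[8,19],[9,10],[19,0],[27,16],[33,12],[34,0],[43,6],[48,15],[50,0]]
[[2,15],[8,19],[9,10],[19,7],[27,16],[33,12],[34,7],[36,0],[43,6],[48,15],[50,0]]
[[2,15],[8,19],[9,10],[19,7],[27,16],[33,12],[34,7],[36,14],[41,0],[43,6],[48,15],[50,0]]
[[2,15],[8,19],[9,10],[19,7],[27,16],[33,12],[34,7],[36,14],[41,0],[43,6],[48,15],[50,0]]
[[2,15],[8,19],[9,10],[19,7],[27,16],[33,12],[34,7],[36,14],[41,0],[43,6],[48,15],[50,0]]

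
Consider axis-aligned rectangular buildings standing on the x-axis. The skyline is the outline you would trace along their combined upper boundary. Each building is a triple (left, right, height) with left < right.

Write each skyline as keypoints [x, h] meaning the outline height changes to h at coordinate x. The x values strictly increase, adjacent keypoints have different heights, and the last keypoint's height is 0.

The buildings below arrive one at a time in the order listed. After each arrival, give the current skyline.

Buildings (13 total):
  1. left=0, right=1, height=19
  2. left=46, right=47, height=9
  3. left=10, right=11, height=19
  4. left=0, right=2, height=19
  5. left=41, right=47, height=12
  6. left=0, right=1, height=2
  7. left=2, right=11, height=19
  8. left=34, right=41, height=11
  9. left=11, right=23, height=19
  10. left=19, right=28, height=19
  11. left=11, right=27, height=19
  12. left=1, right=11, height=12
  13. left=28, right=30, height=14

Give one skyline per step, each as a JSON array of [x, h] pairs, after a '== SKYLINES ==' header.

== SKYLINES ==
[[0,19],[1,0]]
[[0,19],[1,0],[46,9],[47,0]]
[[0,19],[1,0],[10,19],[11,0],[46,9],[47,0]]
[[0,19],[2,0],[10,19],[11,0],[46,9],[47,0]]
[[0,19],[2,0],[10,19],[11,0],[41,12],[47,0]]
[[0,19],[2,0],[10,19],[11,0],[41,12],[47,0]]
[[0,19],[11,0],[41,12],[47,0]]
[[0,19],[11,0],[34,11],[41,12],[47,0]]
[[0,19],[23,0],[34,11],[41,12],[47,0]]
[[0,19],[28,0],[34,11],[41,12],[47,0]]
[[0,19],[28,0],[34,11],[41,12],[47,0]]
[[0,19],[28,0],[34,11],[41,12],[47,0]]
[[0,19],[28,14],[30,0],[34,11],[41,12],[47,0]]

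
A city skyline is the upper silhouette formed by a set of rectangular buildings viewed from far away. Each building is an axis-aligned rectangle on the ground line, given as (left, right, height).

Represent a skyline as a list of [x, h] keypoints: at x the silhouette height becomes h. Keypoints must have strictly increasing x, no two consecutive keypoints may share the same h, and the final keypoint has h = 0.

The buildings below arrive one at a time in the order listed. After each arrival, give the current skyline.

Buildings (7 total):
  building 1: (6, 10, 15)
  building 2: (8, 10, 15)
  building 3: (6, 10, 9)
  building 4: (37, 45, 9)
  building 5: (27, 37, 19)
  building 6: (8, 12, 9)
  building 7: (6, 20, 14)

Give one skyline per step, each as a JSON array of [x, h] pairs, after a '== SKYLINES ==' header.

== SKYLINES ==
[[6,15],[10,0]]
[[6,15],[10,0]]
[[6,15],[10,0]]
[[6,15],[10,0],[37,9],[45,0]]
[[6,15],[10,0],[27,19],[37,9],[45,0]]
[[6,15],[10,9],[12,0],[27,19],[37,9],[45,0]]
[[6,15],[10,14],[20,0],[27,19],[37,9],[45,0]]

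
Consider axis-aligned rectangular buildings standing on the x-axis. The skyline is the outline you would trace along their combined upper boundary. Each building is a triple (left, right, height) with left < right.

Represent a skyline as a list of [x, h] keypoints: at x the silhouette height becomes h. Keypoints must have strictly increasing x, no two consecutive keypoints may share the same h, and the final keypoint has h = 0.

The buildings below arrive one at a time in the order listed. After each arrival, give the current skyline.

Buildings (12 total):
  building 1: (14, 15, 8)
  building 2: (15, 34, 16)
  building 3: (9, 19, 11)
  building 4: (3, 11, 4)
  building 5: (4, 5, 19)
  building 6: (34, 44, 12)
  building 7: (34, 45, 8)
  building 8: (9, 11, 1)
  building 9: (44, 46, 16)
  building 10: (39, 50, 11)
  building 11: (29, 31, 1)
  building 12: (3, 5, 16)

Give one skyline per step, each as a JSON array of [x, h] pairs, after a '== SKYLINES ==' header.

== SKYLINES ==
[[14,8],[15,0]]
[[14,8],[15,16],[34,0]]
[[9,11],[15,16],[34,0]]
[[3,4],[9,11],[15,16],[34,0]]
[[3,4],[4,19],[5,4],[9,11],[15,16],[34,0]]
[[3,4],[4,19],[5,4],[9,11],[15,16],[34,12],[44,0]]
[[3,4],[4,19],[5,4],[9,11],[15,16],[34,12],[44,8],[45,0]]
[[3,4],[4,19],[5,4],[9,11],[15,16],[34,12],[44,8],[45,0]]
[[3,4],[4,19],[5,4],[9,11],[15,16],[34,12],[44,16],[46,0]]
[[3,4],[4,19],[5,4],[9,11],[15,16],[34,12],[44,16],[46,11],[50,0]]
[[3,4],[4,19],[5,4],[9,11],[15,16],[34,12],[44,16],[46,11],[50,0]]
[[3,16],[4,19],[5,4],[9,11],[15,16],[34,12],[44,16],[46,11],[50,0]]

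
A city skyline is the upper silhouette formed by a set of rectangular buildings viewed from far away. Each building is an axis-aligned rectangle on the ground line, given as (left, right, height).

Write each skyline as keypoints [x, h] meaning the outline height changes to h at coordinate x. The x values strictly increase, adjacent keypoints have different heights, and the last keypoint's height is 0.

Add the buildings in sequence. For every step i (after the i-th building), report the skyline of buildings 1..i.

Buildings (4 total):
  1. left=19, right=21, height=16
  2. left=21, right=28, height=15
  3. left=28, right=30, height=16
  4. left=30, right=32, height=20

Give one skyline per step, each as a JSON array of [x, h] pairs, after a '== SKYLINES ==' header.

== SKYLINES ==
[[19,16],[21,0]]
[[19,16],[21,15],[28,0]]
[[19,16],[21,15],[28,16],[30,0]]
[[19,16],[21,15],[28,16],[30,20],[32,0]]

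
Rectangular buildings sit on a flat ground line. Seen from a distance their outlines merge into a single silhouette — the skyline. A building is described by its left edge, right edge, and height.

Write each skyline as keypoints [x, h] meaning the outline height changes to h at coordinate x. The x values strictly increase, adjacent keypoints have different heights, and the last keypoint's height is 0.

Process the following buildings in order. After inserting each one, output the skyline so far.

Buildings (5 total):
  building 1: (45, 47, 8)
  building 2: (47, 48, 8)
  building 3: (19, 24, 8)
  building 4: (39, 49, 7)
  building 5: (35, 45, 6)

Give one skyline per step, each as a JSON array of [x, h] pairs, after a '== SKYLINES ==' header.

== SKYLINES ==
[[45,8],[47,0]]
[[45,8],[48,0]]
[[19,8],[24,0],[45,8],[48,0]]
[[19,8],[24,0],[39,7],[45,8],[48,7],[49,0]]
[[19,8],[24,0],[35,6],[39,7],[45,8],[48,7],[49,0]]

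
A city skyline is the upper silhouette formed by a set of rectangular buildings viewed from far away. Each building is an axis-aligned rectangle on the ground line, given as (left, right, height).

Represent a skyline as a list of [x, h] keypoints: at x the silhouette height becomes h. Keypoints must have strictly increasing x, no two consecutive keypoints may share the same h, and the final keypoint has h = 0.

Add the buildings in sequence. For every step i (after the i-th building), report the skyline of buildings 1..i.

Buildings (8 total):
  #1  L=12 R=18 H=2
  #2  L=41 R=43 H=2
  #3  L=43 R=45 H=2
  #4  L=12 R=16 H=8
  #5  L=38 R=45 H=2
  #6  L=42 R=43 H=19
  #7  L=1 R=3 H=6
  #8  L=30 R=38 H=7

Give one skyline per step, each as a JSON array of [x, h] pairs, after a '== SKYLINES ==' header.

== SKYLINES ==
[[12,2],[18,0]]
[[12,2],[18,0],[41,2],[43,0]]
[[12,2],[18,0],[41,2],[45,0]]
[[12,8],[16,2],[18,0],[41,2],[45,0]]
[[12,8],[16,2],[18,0],[38,2],[45,0]]
[[12,8],[16,2],[18,0],[38,2],[42,19],[43,2],[45,0]]
[[1,6],[3,0],[12,8],[16,2],[18,0],[38,2],[42,19],[43,2],[45,0]]
[[1,6],[3,0],[12,8],[16,2],[18,0],[30,7],[38,2],[42,19],[43,2],[45,0]]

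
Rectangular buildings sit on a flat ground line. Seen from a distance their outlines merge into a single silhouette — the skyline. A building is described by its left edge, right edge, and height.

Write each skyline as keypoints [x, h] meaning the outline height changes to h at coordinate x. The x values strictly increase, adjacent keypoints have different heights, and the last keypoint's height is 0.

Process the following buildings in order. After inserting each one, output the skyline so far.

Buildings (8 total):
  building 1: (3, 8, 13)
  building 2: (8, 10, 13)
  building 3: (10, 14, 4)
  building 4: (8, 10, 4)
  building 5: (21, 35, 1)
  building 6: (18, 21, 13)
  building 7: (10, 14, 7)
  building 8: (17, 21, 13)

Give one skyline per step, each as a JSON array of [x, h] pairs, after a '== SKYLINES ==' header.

== SKYLINES ==
[[3,13],[8,0]]
[[3,13],[10,0]]
[[3,13],[10,4],[14,0]]
[[3,13],[10,4],[14,0]]
[[3,13],[10,4],[14,0],[21,1],[35,0]]
[[3,13],[10,4],[14,0],[18,13],[21,1],[35,0]]
[[3,13],[10,7],[14,0],[18,13],[21,1],[35,0]]
[[3,13],[10,7],[14,0],[17,13],[21,1],[35,0]]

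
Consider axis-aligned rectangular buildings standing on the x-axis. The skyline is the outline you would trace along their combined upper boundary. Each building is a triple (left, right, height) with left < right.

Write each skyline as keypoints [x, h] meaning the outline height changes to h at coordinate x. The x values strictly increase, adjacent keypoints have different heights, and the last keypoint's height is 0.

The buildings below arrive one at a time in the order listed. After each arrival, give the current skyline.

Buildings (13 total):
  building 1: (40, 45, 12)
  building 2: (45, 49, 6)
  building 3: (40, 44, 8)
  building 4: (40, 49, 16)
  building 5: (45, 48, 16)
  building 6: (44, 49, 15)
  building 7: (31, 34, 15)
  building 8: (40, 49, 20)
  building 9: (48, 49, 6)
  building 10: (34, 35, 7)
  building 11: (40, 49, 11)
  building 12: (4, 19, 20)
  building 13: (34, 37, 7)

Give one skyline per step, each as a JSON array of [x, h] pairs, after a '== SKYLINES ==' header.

== SKYLINES ==
[[40,12],[45,0]]
[[40,12],[45,6],[49,0]]
[[40,12],[45,6],[49,0]]
[[40,16],[49,0]]
[[40,16],[49,0]]
[[40,16],[49,0]]
[[31,15],[34,0],[40,16],[49,0]]
[[31,15],[34,0],[40,20],[49,0]]
[[31,15],[34,0],[40,20],[49,0]]
[[31,15],[34,7],[35,0],[40,20],[49,0]]
[[31,15],[34,7],[35,0],[40,20],[49,0]]
[[4,20],[19,0],[31,15],[34,7],[35,0],[40,20],[49,0]]
[[4,20],[19,0],[31,15],[34,7],[37,0],[40,20],[49,0]]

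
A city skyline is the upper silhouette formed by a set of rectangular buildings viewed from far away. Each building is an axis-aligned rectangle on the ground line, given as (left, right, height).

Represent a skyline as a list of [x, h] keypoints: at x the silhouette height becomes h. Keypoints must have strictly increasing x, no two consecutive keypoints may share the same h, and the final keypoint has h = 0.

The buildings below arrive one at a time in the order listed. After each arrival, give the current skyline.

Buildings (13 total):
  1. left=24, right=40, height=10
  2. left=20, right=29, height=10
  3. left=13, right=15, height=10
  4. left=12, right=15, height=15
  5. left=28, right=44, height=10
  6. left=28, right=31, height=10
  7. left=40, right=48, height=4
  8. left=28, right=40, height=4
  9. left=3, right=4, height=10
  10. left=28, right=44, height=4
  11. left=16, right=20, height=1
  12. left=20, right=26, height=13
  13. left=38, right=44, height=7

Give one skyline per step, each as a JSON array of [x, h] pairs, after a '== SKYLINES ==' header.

== SKYLINES ==
[[24,10],[40,0]]
[[20,10],[40,0]]
[[13,10],[15,0],[20,10],[40,0]]
[[12,15],[15,0],[20,10],[40,0]]
[[12,15],[15,0],[20,10],[44,0]]
[[12,15],[15,0],[20,10],[44,0]]
[[12,15],[15,0],[20,10],[44,4],[48,0]]
[[12,15],[15,0],[20,10],[44,4],[48,0]]
[[3,10],[4,0],[12,15],[15,0],[20,10],[44,4],[48,0]]
[[3,10],[4,0],[12,15],[15,0],[20,10],[44,4],[48,0]]
[[3,10],[4,0],[12,15],[15,0],[16,1],[20,10],[44,4],[48,0]]
[[3,10],[4,0],[12,15],[15,0],[16,1],[20,13],[26,10],[44,4],[48,0]]
[[3,10],[4,0],[12,15],[15,0],[16,1],[20,13],[26,10],[44,4],[48,0]]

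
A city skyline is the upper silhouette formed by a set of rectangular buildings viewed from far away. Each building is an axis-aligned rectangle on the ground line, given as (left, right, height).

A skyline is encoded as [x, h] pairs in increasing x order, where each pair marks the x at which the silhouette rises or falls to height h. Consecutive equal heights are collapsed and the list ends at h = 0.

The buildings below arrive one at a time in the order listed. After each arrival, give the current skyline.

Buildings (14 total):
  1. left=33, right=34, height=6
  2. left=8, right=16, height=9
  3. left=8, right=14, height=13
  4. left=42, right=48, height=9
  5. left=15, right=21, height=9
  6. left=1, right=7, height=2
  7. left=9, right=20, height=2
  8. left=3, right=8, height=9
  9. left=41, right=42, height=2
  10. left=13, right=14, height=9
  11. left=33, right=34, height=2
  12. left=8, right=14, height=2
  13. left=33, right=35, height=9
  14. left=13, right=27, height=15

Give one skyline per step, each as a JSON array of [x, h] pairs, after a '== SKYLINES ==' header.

== SKYLINES ==
[[33,6],[34,0]]
[[8,9],[16,0],[33,6],[34,0]]
[[8,13],[14,9],[16,0],[33,6],[34,0]]
[[8,13],[14,9],[16,0],[33,6],[34,0],[42,9],[48,0]]
[[8,13],[14,9],[21,0],[33,6],[34,0],[42,9],[48,0]]
[[1,2],[7,0],[8,13],[14,9],[21,0],[33,6],[34,0],[42,9],[48,0]]
[[1,2],[7,0],[8,13],[14,9],[21,0],[33,6],[34,0],[42,9],[48,0]]
[[1,2],[3,9],[8,13],[14,9],[21,0],[33,6],[34,0],[42,9],[48,0]]
[[1,2],[3,9],[8,13],[14,9],[21,0],[33,6],[34,0],[41,2],[42,9],[48,0]]
[[1,2],[3,9],[8,13],[14,9],[21,0],[33,6],[34,0],[41,2],[42,9],[48,0]]
[[1,2],[3,9],[8,13],[14,9],[21,0],[33,6],[34,0],[41,2],[42,9],[48,0]]
[[1,2],[3,9],[8,13],[14,9],[21,0],[33,6],[34,0],[41,2],[42,9],[48,0]]
[[1,2],[3,9],[8,13],[14,9],[21,0],[33,9],[35,0],[41,2],[42,9],[48,0]]
[[1,2],[3,9],[8,13],[13,15],[27,0],[33,9],[35,0],[41,2],[42,9],[48,0]]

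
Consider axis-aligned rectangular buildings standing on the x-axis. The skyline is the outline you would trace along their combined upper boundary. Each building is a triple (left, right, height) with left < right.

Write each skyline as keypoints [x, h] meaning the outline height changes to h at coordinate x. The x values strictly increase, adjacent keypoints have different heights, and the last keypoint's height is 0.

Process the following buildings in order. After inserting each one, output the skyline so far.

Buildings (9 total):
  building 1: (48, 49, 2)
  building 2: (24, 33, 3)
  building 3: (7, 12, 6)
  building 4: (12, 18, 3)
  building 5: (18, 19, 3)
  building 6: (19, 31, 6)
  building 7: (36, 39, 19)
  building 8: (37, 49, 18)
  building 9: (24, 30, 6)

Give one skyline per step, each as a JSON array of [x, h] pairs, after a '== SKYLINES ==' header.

== SKYLINES ==
[[48,2],[49,0]]
[[24,3],[33,0],[48,2],[49,0]]
[[7,6],[12,0],[24,3],[33,0],[48,2],[49,0]]
[[7,6],[12,3],[18,0],[24,3],[33,0],[48,2],[49,0]]
[[7,6],[12,3],[19,0],[24,3],[33,0],[48,2],[49,0]]
[[7,6],[12,3],[19,6],[31,3],[33,0],[48,2],[49,0]]
[[7,6],[12,3],[19,6],[31,3],[33,0],[36,19],[39,0],[48,2],[49,0]]
[[7,6],[12,3],[19,6],[31,3],[33,0],[36,19],[39,18],[49,0]]
[[7,6],[12,3],[19,6],[31,3],[33,0],[36,19],[39,18],[49,0]]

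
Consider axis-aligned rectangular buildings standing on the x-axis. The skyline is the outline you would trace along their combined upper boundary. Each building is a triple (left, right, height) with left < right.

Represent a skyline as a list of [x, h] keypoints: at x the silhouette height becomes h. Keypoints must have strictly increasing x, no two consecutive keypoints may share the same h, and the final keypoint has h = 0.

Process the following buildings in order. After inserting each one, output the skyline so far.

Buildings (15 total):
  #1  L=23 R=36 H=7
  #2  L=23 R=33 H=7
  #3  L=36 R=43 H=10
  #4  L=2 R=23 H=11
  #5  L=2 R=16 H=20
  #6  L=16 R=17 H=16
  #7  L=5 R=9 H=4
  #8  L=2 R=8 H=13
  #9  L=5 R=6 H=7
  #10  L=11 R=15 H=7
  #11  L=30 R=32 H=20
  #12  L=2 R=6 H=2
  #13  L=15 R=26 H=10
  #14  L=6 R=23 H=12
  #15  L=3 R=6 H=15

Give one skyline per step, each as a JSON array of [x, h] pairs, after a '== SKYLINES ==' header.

== SKYLINES ==
[[23,7],[36,0]]
[[23,7],[36,0]]
[[23,7],[36,10],[43,0]]
[[2,11],[23,7],[36,10],[43,0]]
[[2,20],[16,11],[23,7],[36,10],[43,0]]
[[2,20],[16,16],[17,11],[23,7],[36,10],[43,0]]
[[2,20],[16,16],[17,11],[23,7],[36,10],[43,0]]
[[2,20],[16,16],[17,11],[23,7],[36,10],[43,0]]
[[2,20],[16,16],[17,11],[23,7],[36,10],[43,0]]
[[2,20],[16,16],[17,11],[23,7],[36,10],[43,0]]
[[2,20],[16,16],[17,11],[23,7],[30,20],[32,7],[36,10],[43,0]]
[[2,20],[16,16],[17,11],[23,7],[30,20],[32,7],[36,10],[43,0]]
[[2,20],[16,16],[17,11],[23,10],[26,7],[30,20],[32,7],[36,10],[43,0]]
[[2,20],[16,16],[17,12],[23,10],[26,7],[30,20],[32,7],[36,10],[43,0]]
[[2,20],[16,16],[17,12],[23,10],[26,7],[30,20],[32,7],[36,10],[43,0]]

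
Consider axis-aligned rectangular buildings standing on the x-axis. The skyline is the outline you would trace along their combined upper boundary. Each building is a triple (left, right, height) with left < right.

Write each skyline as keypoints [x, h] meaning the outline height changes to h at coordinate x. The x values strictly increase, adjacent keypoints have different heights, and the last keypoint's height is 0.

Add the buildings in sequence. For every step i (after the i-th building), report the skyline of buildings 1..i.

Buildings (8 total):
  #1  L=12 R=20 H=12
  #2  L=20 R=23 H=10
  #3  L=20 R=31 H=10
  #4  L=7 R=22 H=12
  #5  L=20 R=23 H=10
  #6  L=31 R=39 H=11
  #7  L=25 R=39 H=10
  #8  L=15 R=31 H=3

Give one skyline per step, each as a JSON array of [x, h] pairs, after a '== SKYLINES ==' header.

== SKYLINES ==
[[12,12],[20,0]]
[[12,12],[20,10],[23,0]]
[[12,12],[20,10],[31,0]]
[[7,12],[22,10],[31,0]]
[[7,12],[22,10],[31,0]]
[[7,12],[22,10],[31,11],[39,0]]
[[7,12],[22,10],[31,11],[39,0]]
[[7,12],[22,10],[31,11],[39,0]]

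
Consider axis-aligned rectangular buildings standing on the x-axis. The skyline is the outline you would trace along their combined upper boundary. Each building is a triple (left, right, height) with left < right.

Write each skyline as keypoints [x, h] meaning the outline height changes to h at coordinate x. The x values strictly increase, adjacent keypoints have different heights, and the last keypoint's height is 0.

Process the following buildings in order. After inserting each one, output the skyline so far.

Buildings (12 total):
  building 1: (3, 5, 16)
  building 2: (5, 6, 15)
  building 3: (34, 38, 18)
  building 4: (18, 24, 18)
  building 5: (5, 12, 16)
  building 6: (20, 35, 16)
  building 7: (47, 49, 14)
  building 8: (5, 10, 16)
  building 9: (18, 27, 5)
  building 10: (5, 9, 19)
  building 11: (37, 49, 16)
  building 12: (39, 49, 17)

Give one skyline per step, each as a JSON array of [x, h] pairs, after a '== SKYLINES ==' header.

== SKYLINES ==
[[3,16],[5,0]]
[[3,16],[5,15],[6,0]]
[[3,16],[5,15],[6,0],[34,18],[38,0]]
[[3,16],[5,15],[6,0],[18,18],[24,0],[34,18],[38,0]]
[[3,16],[12,0],[18,18],[24,0],[34,18],[38,0]]
[[3,16],[12,0],[18,18],[24,16],[34,18],[38,0]]
[[3,16],[12,0],[18,18],[24,16],[34,18],[38,0],[47,14],[49,0]]
[[3,16],[12,0],[18,18],[24,16],[34,18],[38,0],[47,14],[49,0]]
[[3,16],[12,0],[18,18],[24,16],[34,18],[38,0],[47,14],[49,0]]
[[3,16],[5,19],[9,16],[12,0],[18,18],[24,16],[34,18],[38,0],[47,14],[49,0]]
[[3,16],[5,19],[9,16],[12,0],[18,18],[24,16],[34,18],[38,16],[49,0]]
[[3,16],[5,19],[9,16],[12,0],[18,18],[24,16],[34,18],[38,16],[39,17],[49,0]]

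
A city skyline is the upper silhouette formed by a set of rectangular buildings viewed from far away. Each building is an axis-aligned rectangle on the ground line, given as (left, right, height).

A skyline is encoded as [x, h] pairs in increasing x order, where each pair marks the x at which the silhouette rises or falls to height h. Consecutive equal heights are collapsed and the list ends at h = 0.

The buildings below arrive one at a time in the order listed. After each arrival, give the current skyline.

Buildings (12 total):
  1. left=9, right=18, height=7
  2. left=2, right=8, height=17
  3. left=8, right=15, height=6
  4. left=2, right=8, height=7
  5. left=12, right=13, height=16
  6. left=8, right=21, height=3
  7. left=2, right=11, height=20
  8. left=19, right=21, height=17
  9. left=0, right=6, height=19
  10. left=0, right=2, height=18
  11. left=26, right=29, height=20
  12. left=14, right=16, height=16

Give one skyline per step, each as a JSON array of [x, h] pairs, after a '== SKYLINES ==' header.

== SKYLINES ==
[[9,7],[18,0]]
[[2,17],[8,0],[9,7],[18,0]]
[[2,17],[8,6],[9,7],[18,0]]
[[2,17],[8,6],[9,7],[18,0]]
[[2,17],[8,6],[9,7],[12,16],[13,7],[18,0]]
[[2,17],[8,6],[9,7],[12,16],[13,7],[18,3],[21,0]]
[[2,20],[11,7],[12,16],[13,7],[18,3],[21,0]]
[[2,20],[11,7],[12,16],[13,7],[18,3],[19,17],[21,0]]
[[0,19],[2,20],[11,7],[12,16],[13,7],[18,3],[19,17],[21,0]]
[[0,19],[2,20],[11,7],[12,16],[13,7],[18,3],[19,17],[21,0]]
[[0,19],[2,20],[11,7],[12,16],[13,7],[18,3],[19,17],[21,0],[26,20],[29,0]]
[[0,19],[2,20],[11,7],[12,16],[13,7],[14,16],[16,7],[18,3],[19,17],[21,0],[26,20],[29,0]]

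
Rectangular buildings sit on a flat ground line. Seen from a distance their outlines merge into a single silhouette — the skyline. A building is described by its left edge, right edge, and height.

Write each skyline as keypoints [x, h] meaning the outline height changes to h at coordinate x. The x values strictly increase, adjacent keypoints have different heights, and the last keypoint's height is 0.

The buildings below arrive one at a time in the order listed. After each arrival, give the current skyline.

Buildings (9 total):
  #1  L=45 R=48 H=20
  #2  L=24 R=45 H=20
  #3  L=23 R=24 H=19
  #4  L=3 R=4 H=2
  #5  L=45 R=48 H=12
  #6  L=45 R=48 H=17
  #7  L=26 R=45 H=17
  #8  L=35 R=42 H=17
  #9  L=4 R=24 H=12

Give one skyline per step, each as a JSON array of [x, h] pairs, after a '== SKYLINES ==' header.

== SKYLINES ==
[[45,20],[48,0]]
[[24,20],[48,0]]
[[23,19],[24,20],[48,0]]
[[3,2],[4,0],[23,19],[24,20],[48,0]]
[[3,2],[4,0],[23,19],[24,20],[48,0]]
[[3,2],[4,0],[23,19],[24,20],[48,0]]
[[3,2],[4,0],[23,19],[24,20],[48,0]]
[[3,2],[4,0],[23,19],[24,20],[48,0]]
[[3,2],[4,12],[23,19],[24,20],[48,0]]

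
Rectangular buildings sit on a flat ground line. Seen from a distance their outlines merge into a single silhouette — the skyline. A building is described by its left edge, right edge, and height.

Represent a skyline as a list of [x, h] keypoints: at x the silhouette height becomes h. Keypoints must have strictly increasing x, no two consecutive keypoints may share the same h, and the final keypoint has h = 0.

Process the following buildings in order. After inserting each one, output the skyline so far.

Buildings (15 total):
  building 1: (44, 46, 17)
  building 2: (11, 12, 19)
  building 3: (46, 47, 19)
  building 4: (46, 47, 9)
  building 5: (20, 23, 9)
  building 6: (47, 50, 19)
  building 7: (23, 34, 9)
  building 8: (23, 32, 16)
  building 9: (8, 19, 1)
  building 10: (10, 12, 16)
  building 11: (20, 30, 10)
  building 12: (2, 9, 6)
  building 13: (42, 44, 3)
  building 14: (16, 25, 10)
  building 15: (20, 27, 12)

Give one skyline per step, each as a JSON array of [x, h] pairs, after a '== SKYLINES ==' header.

== SKYLINES ==
[[44,17],[46,0]]
[[11,19],[12,0],[44,17],[46,0]]
[[11,19],[12,0],[44,17],[46,19],[47,0]]
[[11,19],[12,0],[44,17],[46,19],[47,0]]
[[11,19],[12,0],[20,9],[23,0],[44,17],[46,19],[47,0]]
[[11,19],[12,0],[20,9],[23,0],[44,17],[46,19],[50,0]]
[[11,19],[12,0],[20,9],[34,0],[44,17],[46,19],[50,0]]
[[11,19],[12,0],[20,9],[23,16],[32,9],[34,0],[44,17],[46,19],[50,0]]
[[8,1],[11,19],[12,1],[19,0],[20,9],[23,16],[32,9],[34,0],[44,17],[46,19],[50,0]]
[[8,1],[10,16],[11,19],[12,1],[19,0],[20,9],[23,16],[32,9],[34,0],[44,17],[46,19],[50,0]]
[[8,1],[10,16],[11,19],[12,1],[19,0],[20,10],[23,16],[32,9],[34,0],[44,17],[46,19],[50,0]]
[[2,6],[9,1],[10,16],[11,19],[12,1],[19,0],[20,10],[23,16],[32,9],[34,0],[44,17],[46,19],[50,0]]
[[2,6],[9,1],[10,16],[11,19],[12,1],[19,0],[20,10],[23,16],[32,9],[34,0],[42,3],[44,17],[46,19],[50,0]]
[[2,6],[9,1],[10,16],[11,19],[12,1],[16,10],[23,16],[32,9],[34,0],[42,3],[44,17],[46,19],[50,0]]
[[2,6],[9,1],[10,16],[11,19],[12,1],[16,10],[20,12],[23,16],[32,9],[34,0],[42,3],[44,17],[46,19],[50,0]]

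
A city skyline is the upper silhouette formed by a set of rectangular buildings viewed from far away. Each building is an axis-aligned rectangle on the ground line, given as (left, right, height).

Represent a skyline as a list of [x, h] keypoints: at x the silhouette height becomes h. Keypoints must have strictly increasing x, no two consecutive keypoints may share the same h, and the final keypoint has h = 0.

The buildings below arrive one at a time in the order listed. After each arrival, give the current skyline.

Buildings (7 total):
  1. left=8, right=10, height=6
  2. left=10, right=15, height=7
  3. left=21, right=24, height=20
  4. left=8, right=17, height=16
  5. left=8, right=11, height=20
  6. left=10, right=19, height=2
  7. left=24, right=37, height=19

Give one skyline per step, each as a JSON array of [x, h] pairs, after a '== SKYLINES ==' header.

== SKYLINES ==
[[8,6],[10,0]]
[[8,6],[10,7],[15,0]]
[[8,6],[10,7],[15,0],[21,20],[24,0]]
[[8,16],[17,0],[21,20],[24,0]]
[[8,20],[11,16],[17,0],[21,20],[24,0]]
[[8,20],[11,16],[17,2],[19,0],[21,20],[24,0]]
[[8,20],[11,16],[17,2],[19,0],[21,20],[24,19],[37,0]]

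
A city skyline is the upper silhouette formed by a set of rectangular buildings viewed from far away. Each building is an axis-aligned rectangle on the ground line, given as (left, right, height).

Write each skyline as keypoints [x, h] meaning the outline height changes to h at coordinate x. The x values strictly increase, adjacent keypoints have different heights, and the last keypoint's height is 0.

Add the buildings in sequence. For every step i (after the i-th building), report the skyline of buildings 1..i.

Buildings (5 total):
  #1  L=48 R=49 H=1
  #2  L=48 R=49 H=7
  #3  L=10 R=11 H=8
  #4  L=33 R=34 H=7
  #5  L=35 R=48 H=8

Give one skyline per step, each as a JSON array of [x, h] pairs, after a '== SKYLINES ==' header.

== SKYLINES ==
[[48,1],[49,0]]
[[48,7],[49,0]]
[[10,8],[11,0],[48,7],[49,0]]
[[10,8],[11,0],[33,7],[34,0],[48,7],[49,0]]
[[10,8],[11,0],[33,7],[34,0],[35,8],[48,7],[49,0]]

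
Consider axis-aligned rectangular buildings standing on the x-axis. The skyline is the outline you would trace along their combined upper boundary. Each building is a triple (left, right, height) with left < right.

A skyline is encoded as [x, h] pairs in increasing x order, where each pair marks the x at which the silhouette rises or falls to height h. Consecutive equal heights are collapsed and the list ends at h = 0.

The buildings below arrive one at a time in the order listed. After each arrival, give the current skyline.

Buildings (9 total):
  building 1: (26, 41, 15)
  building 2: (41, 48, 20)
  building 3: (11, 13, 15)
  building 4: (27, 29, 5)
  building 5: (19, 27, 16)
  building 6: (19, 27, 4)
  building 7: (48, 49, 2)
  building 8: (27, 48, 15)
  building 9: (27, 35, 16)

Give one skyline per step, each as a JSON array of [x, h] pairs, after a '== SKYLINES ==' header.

== SKYLINES ==
[[26,15],[41,0]]
[[26,15],[41,20],[48,0]]
[[11,15],[13,0],[26,15],[41,20],[48,0]]
[[11,15],[13,0],[26,15],[41,20],[48,0]]
[[11,15],[13,0],[19,16],[27,15],[41,20],[48,0]]
[[11,15],[13,0],[19,16],[27,15],[41,20],[48,0]]
[[11,15],[13,0],[19,16],[27,15],[41,20],[48,2],[49,0]]
[[11,15],[13,0],[19,16],[27,15],[41,20],[48,2],[49,0]]
[[11,15],[13,0],[19,16],[35,15],[41,20],[48,2],[49,0]]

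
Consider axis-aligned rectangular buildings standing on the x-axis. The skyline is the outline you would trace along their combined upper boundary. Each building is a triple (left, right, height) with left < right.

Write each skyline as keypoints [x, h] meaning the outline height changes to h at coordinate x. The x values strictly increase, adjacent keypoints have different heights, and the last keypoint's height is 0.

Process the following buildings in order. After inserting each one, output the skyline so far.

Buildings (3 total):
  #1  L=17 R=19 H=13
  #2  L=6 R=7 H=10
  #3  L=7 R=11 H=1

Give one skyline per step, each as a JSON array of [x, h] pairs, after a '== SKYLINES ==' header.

== SKYLINES ==
[[17,13],[19,0]]
[[6,10],[7,0],[17,13],[19,0]]
[[6,10],[7,1],[11,0],[17,13],[19,0]]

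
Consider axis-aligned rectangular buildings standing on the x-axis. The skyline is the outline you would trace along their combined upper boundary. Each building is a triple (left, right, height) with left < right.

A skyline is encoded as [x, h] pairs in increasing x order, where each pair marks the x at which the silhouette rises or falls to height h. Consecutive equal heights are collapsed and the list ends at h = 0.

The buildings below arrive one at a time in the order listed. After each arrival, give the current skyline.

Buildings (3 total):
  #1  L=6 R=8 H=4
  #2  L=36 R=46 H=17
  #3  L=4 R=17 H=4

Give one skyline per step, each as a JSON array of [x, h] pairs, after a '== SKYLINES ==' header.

== SKYLINES ==
[[6,4],[8,0]]
[[6,4],[8,0],[36,17],[46,0]]
[[4,4],[17,0],[36,17],[46,0]]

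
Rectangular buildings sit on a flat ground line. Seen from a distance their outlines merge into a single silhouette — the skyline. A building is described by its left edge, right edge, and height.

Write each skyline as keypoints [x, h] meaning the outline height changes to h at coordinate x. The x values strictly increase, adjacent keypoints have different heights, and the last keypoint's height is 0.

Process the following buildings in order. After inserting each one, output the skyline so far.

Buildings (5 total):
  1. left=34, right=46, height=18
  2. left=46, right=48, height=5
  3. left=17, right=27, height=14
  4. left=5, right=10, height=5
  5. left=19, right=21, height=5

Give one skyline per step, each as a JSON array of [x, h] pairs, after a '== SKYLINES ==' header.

== SKYLINES ==
[[34,18],[46,0]]
[[34,18],[46,5],[48,0]]
[[17,14],[27,0],[34,18],[46,5],[48,0]]
[[5,5],[10,0],[17,14],[27,0],[34,18],[46,5],[48,0]]
[[5,5],[10,0],[17,14],[27,0],[34,18],[46,5],[48,0]]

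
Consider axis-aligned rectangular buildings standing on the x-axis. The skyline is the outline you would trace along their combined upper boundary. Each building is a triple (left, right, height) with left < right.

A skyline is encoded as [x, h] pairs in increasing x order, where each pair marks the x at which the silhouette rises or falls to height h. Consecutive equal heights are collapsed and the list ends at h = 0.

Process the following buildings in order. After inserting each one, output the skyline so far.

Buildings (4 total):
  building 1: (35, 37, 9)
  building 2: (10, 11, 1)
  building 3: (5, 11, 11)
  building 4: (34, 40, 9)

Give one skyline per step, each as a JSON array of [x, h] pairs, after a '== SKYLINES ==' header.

== SKYLINES ==
[[35,9],[37,0]]
[[10,1],[11,0],[35,9],[37,0]]
[[5,11],[11,0],[35,9],[37,0]]
[[5,11],[11,0],[34,9],[40,0]]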